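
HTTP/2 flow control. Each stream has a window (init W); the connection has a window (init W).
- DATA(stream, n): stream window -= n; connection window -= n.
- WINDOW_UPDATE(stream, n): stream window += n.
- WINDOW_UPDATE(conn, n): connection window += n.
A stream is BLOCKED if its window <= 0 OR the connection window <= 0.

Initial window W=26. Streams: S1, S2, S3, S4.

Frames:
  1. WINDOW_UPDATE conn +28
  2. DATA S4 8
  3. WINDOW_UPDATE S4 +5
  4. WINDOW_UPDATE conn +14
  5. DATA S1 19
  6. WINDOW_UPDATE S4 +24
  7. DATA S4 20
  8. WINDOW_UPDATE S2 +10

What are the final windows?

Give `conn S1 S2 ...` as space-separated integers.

Answer: 21 7 36 26 27

Derivation:
Op 1: conn=54 S1=26 S2=26 S3=26 S4=26 blocked=[]
Op 2: conn=46 S1=26 S2=26 S3=26 S4=18 blocked=[]
Op 3: conn=46 S1=26 S2=26 S3=26 S4=23 blocked=[]
Op 4: conn=60 S1=26 S2=26 S3=26 S4=23 blocked=[]
Op 5: conn=41 S1=7 S2=26 S3=26 S4=23 blocked=[]
Op 6: conn=41 S1=7 S2=26 S3=26 S4=47 blocked=[]
Op 7: conn=21 S1=7 S2=26 S3=26 S4=27 blocked=[]
Op 8: conn=21 S1=7 S2=36 S3=26 S4=27 blocked=[]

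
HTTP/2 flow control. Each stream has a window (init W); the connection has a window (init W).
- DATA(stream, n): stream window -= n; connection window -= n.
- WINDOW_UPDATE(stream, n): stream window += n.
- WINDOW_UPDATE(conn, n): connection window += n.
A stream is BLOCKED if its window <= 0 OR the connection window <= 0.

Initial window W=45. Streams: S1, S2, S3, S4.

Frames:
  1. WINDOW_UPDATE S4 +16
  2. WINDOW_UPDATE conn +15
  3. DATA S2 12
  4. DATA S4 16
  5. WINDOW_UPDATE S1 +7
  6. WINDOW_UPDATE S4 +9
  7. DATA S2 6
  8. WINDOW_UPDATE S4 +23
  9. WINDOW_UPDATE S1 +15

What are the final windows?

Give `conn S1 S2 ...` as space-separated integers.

Op 1: conn=45 S1=45 S2=45 S3=45 S4=61 blocked=[]
Op 2: conn=60 S1=45 S2=45 S3=45 S4=61 blocked=[]
Op 3: conn=48 S1=45 S2=33 S3=45 S4=61 blocked=[]
Op 4: conn=32 S1=45 S2=33 S3=45 S4=45 blocked=[]
Op 5: conn=32 S1=52 S2=33 S3=45 S4=45 blocked=[]
Op 6: conn=32 S1=52 S2=33 S3=45 S4=54 blocked=[]
Op 7: conn=26 S1=52 S2=27 S3=45 S4=54 blocked=[]
Op 8: conn=26 S1=52 S2=27 S3=45 S4=77 blocked=[]
Op 9: conn=26 S1=67 S2=27 S3=45 S4=77 blocked=[]

Answer: 26 67 27 45 77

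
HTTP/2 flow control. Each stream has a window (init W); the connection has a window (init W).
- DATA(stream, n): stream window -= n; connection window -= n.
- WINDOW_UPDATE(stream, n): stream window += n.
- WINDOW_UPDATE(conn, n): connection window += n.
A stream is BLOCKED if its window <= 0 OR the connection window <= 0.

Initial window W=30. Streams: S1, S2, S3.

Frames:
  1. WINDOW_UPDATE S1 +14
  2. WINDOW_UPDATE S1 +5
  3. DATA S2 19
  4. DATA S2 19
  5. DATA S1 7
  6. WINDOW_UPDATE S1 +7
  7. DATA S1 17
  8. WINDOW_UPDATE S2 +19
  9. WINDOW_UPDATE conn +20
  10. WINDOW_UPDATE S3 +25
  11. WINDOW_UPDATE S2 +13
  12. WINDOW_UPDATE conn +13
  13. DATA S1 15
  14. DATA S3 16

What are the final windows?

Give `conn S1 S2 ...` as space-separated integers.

Op 1: conn=30 S1=44 S2=30 S3=30 blocked=[]
Op 2: conn=30 S1=49 S2=30 S3=30 blocked=[]
Op 3: conn=11 S1=49 S2=11 S3=30 blocked=[]
Op 4: conn=-8 S1=49 S2=-8 S3=30 blocked=[1, 2, 3]
Op 5: conn=-15 S1=42 S2=-8 S3=30 blocked=[1, 2, 3]
Op 6: conn=-15 S1=49 S2=-8 S3=30 blocked=[1, 2, 3]
Op 7: conn=-32 S1=32 S2=-8 S3=30 blocked=[1, 2, 3]
Op 8: conn=-32 S1=32 S2=11 S3=30 blocked=[1, 2, 3]
Op 9: conn=-12 S1=32 S2=11 S3=30 blocked=[1, 2, 3]
Op 10: conn=-12 S1=32 S2=11 S3=55 blocked=[1, 2, 3]
Op 11: conn=-12 S1=32 S2=24 S3=55 blocked=[1, 2, 3]
Op 12: conn=1 S1=32 S2=24 S3=55 blocked=[]
Op 13: conn=-14 S1=17 S2=24 S3=55 blocked=[1, 2, 3]
Op 14: conn=-30 S1=17 S2=24 S3=39 blocked=[1, 2, 3]

Answer: -30 17 24 39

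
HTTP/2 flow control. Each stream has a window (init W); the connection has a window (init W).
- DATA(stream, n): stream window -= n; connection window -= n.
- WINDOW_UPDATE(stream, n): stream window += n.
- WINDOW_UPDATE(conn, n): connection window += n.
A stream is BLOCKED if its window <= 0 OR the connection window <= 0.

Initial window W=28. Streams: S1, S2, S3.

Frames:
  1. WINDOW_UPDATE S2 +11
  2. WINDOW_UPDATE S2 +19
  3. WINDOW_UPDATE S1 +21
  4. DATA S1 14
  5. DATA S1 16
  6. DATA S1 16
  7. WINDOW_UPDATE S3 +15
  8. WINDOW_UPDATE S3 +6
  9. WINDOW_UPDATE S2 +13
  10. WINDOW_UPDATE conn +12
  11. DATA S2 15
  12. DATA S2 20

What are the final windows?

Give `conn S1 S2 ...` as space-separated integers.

Answer: -41 3 36 49

Derivation:
Op 1: conn=28 S1=28 S2=39 S3=28 blocked=[]
Op 2: conn=28 S1=28 S2=58 S3=28 blocked=[]
Op 3: conn=28 S1=49 S2=58 S3=28 blocked=[]
Op 4: conn=14 S1=35 S2=58 S3=28 blocked=[]
Op 5: conn=-2 S1=19 S2=58 S3=28 blocked=[1, 2, 3]
Op 6: conn=-18 S1=3 S2=58 S3=28 blocked=[1, 2, 3]
Op 7: conn=-18 S1=3 S2=58 S3=43 blocked=[1, 2, 3]
Op 8: conn=-18 S1=3 S2=58 S3=49 blocked=[1, 2, 3]
Op 9: conn=-18 S1=3 S2=71 S3=49 blocked=[1, 2, 3]
Op 10: conn=-6 S1=3 S2=71 S3=49 blocked=[1, 2, 3]
Op 11: conn=-21 S1=3 S2=56 S3=49 blocked=[1, 2, 3]
Op 12: conn=-41 S1=3 S2=36 S3=49 blocked=[1, 2, 3]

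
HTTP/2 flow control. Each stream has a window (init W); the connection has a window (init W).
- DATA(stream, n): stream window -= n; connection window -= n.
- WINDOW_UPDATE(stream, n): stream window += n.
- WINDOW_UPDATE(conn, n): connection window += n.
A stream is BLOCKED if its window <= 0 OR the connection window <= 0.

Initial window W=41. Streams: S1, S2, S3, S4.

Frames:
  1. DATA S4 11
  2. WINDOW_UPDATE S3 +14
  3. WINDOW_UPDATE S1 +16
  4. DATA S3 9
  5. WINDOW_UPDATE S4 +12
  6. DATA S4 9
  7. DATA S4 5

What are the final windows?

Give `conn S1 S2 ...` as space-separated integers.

Answer: 7 57 41 46 28

Derivation:
Op 1: conn=30 S1=41 S2=41 S3=41 S4=30 blocked=[]
Op 2: conn=30 S1=41 S2=41 S3=55 S4=30 blocked=[]
Op 3: conn=30 S1=57 S2=41 S3=55 S4=30 blocked=[]
Op 4: conn=21 S1=57 S2=41 S3=46 S4=30 blocked=[]
Op 5: conn=21 S1=57 S2=41 S3=46 S4=42 blocked=[]
Op 6: conn=12 S1=57 S2=41 S3=46 S4=33 blocked=[]
Op 7: conn=7 S1=57 S2=41 S3=46 S4=28 blocked=[]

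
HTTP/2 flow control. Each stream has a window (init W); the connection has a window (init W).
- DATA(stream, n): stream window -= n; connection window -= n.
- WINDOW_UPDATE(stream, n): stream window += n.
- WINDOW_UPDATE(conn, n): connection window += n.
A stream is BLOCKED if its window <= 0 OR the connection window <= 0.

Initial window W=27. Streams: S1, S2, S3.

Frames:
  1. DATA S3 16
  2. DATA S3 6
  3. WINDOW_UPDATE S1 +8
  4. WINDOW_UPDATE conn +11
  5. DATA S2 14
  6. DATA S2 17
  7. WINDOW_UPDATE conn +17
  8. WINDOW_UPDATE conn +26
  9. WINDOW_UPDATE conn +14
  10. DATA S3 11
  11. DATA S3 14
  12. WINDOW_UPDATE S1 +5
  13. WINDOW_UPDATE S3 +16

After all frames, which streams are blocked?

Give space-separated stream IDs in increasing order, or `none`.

Op 1: conn=11 S1=27 S2=27 S3=11 blocked=[]
Op 2: conn=5 S1=27 S2=27 S3=5 blocked=[]
Op 3: conn=5 S1=35 S2=27 S3=5 blocked=[]
Op 4: conn=16 S1=35 S2=27 S3=5 blocked=[]
Op 5: conn=2 S1=35 S2=13 S3=5 blocked=[]
Op 6: conn=-15 S1=35 S2=-4 S3=5 blocked=[1, 2, 3]
Op 7: conn=2 S1=35 S2=-4 S3=5 blocked=[2]
Op 8: conn=28 S1=35 S2=-4 S3=5 blocked=[2]
Op 9: conn=42 S1=35 S2=-4 S3=5 blocked=[2]
Op 10: conn=31 S1=35 S2=-4 S3=-6 blocked=[2, 3]
Op 11: conn=17 S1=35 S2=-4 S3=-20 blocked=[2, 3]
Op 12: conn=17 S1=40 S2=-4 S3=-20 blocked=[2, 3]
Op 13: conn=17 S1=40 S2=-4 S3=-4 blocked=[2, 3]

Answer: S2 S3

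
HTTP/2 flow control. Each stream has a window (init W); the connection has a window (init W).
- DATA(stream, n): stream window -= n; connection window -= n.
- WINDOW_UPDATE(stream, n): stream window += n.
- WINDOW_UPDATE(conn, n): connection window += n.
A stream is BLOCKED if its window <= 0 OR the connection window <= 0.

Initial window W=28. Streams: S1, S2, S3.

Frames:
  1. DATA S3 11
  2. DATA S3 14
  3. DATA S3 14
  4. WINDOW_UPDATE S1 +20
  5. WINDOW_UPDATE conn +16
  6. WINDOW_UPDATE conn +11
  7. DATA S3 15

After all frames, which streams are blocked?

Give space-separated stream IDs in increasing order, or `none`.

Answer: S3

Derivation:
Op 1: conn=17 S1=28 S2=28 S3=17 blocked=[]
Op 2: conn=3 S1=28 S2=28 S3=3 blocked=[]
Op 3: conn=-11 S1=28 S2=28 S3=-11 blocked=[1, 2, 3]
Op 4: conn=-11 S1=48 S2=28 S3=-11 blocked=[1, 2, 3]
Op 5: conn=5 S1=48 S2=28 S3=-11 blocked=[3]
Op 6: conn=16 S1=48 S2=28 S3=-11 blocked=[3]
Op 7: conn=1 S1=48 S2=28 S3=-26 blocked=[3]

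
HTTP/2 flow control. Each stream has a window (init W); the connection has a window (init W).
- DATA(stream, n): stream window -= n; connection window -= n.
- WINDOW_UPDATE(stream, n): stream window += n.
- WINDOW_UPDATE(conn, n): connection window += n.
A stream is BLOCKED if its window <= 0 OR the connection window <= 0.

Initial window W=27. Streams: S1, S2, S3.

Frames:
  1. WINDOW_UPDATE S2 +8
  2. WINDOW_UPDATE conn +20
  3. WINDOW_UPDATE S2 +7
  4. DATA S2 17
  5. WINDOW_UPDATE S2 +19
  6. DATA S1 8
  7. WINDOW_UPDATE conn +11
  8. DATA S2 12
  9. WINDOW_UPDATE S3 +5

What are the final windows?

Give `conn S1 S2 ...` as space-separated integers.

Answer: 21 19 32 32

Derivation:
Op 1: conn=27 S1=27 S2=35 S3=27 blocked=[]
Op 2: conn=47 S1=27 S2=35 S3=27 blocked=[]
Op 3: conn=47 S1=27 S2=42 S3=27 blocked=[]
Op 4: conn=30 S1=27 S2=25 S3=27 blocked=[]
Op 5: conn=30 S1=27 S2=44 S3=27 blocked=[]
Op 6: conn=22 S1=19 S2=44 S3=27 blocked=[]
Op 7: conn=33 S1=19 S2=44 S3=27 blocked=[]
Op 8: conn=21 S1=19 S2=32 S3=27 blocked=[]
Op 9: conn=21 S1=19 S2=32 S3=32 blocked=[]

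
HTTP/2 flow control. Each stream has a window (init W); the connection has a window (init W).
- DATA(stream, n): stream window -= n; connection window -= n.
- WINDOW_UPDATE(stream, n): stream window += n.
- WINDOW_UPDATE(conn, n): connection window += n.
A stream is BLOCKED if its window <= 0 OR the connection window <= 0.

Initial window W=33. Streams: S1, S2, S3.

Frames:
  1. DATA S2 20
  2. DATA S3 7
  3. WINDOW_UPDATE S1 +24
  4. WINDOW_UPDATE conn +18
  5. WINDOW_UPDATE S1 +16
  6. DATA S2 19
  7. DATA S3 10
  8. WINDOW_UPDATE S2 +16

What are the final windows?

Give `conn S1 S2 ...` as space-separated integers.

Answer: -5 73 10 16

Derivation:
Op 1: conn=13 S1=33 S2=13 S3=33 blocked=[]
Op 2: conn=6 S1=33 S2=13 S3=26 blocked=[]
Op 3: conn=6 S1=57 S2=13 S3=26 blocked=[]
Op 4: conn=24 S1=57 S2=13 S3=26 blocked=[]
Op 5: conn=24 S1=73 S2=13 S3=26 blocked=[]
Op 6: conn=5 S1=73 S2=-6 S3=26 blocked=[2]
Op 7: conn=-5 S1=73 S2=-6 S3=16 blocked=[1, 2, 3]
Op 8: conn=-5 S1=73 S2=10 S3=16 blocked=[1, 2, 3]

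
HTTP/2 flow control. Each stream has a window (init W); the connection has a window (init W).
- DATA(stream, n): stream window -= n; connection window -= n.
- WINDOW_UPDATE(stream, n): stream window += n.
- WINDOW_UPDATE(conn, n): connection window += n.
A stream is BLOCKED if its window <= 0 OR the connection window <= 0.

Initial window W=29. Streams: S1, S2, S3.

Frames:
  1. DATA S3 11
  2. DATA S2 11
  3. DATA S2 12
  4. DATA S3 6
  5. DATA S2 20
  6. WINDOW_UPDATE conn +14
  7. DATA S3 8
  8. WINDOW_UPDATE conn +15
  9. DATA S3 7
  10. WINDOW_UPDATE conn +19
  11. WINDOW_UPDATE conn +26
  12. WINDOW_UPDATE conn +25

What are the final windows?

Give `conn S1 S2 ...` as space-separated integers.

Answer: 53 29 -14 -3

Derivation:
Op 1: conn=18 S1=29 S2=29 S3=18 blocked=[]
Op 2: conn=7 S1=29 S2=18 S3=18 blocked=[]
Op 3: conn=-5 S1=29 S2=6 S3=18 blocked=[1, 2, 3]
Op 4: conn=-11 S1=29 S2=6 S3=12 blocked=[1, 2, 3]
Op 5: conn=-31 S1=29 S2=-14 S3=12 blocked=[1, 2, 3]
Op 6: conn=-17 S1=29 S2=-14 S3=12 blocked=[1, 2, 3]
Op 7: conn=-25 S1=29 S2=-14 S3=4 blocked=[1, 2, 3]
Op 8: conn=-10 S1=29 S2=-14 S3=4 blocked=[1, 2, 3]
Op 9: conn=-17 S1=29 S2=-14 S3=-3 blocked=[1, 2, 3]
Op 10: conn=2 S1=29 S2=-14 S3=-3 blocked=[2, 3]
Op 11: conn=28 S1=29 S2=-14 S3=-3 blocked=[2, 3]
Op 12: conn=53 S1=29 S2=-14 S3=-3 blocked=[2, 3]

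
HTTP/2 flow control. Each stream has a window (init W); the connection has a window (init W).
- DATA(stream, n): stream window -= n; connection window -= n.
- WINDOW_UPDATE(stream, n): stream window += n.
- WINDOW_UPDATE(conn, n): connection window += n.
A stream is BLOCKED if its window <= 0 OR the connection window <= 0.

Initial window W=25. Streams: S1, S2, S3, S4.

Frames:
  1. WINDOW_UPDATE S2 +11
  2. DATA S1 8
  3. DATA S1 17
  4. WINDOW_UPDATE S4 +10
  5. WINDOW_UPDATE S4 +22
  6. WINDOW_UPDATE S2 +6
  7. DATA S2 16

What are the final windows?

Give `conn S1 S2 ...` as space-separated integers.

Answer: -16 0 26 25 57

Derivation:
Op 1: conn=25 S1=25 S2=36 S3=25 S4=25 blocked=[]
Op 2: conn=17 S1=17 S2=36 S3=25 S4=25 blocked=[]
Op 3: conn=0 S1=0 S2=36 S3=25 S4=25 blocked=[1, 2, 3, 4]
Op 4: conn=0 S1=0 S2=36 S3=25 S4=35 blocked=[1, 2, 3, 4]
Op 5: conn=0 S1=0 S2=36 S3=25 S4=57 blocked=[1, 2, 3, 4]
Op 6: conn=0 S1=0 S2=42 S3=25 S4=57 blocked=[1, 2, 3, 4]
Op 7: conn=-16 S1=0 S2=26 S3=25 S4=57 blocked=[1, 2, 3, 4]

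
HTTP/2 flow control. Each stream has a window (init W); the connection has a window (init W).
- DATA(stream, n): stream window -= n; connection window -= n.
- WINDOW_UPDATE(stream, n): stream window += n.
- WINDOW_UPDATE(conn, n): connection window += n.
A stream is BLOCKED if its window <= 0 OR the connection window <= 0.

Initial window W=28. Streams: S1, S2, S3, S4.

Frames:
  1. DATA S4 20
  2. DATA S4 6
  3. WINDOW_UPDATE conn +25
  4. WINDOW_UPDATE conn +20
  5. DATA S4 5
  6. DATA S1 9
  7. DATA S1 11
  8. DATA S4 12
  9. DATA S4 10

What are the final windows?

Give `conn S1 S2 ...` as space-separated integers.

Answer: 0 8 28 28 -25

Derivation:
Op 1: conn=8 S1=28 S2=28 S3=28 S4=8 blocked=[]
Op 2: conn=2 S1=28 S2=28 S3=28 S4=2 blocked=[]
Op 3: conn=27 S1=28 S2=28 S3=28 S4=2 blocked=[]
Op 4: conn=47 S1=28 S2=28 S3=28 S4=2 blocked=[]
Op 5: conn=42 S1=28 S2=28 S3=28 S4=-3 blocked=[4]
Op 6: conn=33 S1=19 S2=28 S3=28 S4=-3 blocked=[4]
Op 7: conn=22 S1=8 S2=28 S3=28 S4=-3 blocked=[4]
Op 8: conn=10 S1=8 S2=28 S3=28 S4=-15 blocked=[4]
Op 9: conn=0 S1=8 S2=28 S3=28 S4=-25 blocked=[1, 2, 3, 4]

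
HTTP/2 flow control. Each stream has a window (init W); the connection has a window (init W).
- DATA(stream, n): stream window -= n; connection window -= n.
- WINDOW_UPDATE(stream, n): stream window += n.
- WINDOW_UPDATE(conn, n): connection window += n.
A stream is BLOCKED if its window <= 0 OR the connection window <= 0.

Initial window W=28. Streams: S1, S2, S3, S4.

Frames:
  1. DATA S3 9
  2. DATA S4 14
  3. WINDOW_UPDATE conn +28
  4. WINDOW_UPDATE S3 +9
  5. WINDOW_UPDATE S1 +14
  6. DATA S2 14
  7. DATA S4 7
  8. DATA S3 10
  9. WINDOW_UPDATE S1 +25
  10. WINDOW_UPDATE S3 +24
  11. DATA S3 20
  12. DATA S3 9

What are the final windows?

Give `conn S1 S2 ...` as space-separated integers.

Op 1: conn=19 S1=28 S2=28 S3=19 S4=28 blocked=[]
Op 2: conn=5 S1=28 S2=28 S3=19 S4=14 blocked=[]
Op 3: conn=33 S1=28 S2=28 S3=19 S4=14 blocked=[]
Op 4: conn=33 S1=28 S2=28 S3=28 S4=14 blocked=[]
Op 5: conn=33 S1=42 S2=28 S3=28 S4=14 blocked=[]
Op 6: conn=19 S1=42 S2=14 S3=28 S4=14 blocked=[]
Op 7: conn=12 S1=42 S2=14 S3=28 S4=7 blocked=[]
Op 8: conn=2 S1=42 S2=14 S3=18 S4=7 blocked=[]
Op 9: conn=2 S1=67 S2=14 S3=18 S4=7 blocked=[]
Op 10: conn=2 S1=67 S2=14 S3=42 S4=7 blocked=[]
Op 11: conn=-18 S1=67 S2=14 S3=22 S4=7 blocked=[1, 2, 3, 4]
Op 12: conn=-27 S1=67 S2=14 S3=13 S4=7 blocked=[1, 2, 3, 4]

Answer: -27 67 14 13 7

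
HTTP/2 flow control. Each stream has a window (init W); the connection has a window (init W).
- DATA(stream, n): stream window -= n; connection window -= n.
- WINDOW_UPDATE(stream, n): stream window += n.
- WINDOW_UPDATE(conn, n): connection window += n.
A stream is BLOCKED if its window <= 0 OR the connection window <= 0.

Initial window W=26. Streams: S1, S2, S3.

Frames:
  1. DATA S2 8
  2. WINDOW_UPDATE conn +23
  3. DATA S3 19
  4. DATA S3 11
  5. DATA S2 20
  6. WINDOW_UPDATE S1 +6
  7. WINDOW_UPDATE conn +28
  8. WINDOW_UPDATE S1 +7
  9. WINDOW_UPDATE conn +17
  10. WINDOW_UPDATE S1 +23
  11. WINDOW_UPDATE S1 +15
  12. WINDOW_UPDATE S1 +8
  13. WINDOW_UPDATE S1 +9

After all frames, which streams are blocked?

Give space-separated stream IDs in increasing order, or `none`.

Op 1: conn=18 S1=26 S2=18 S3=26 blocked=[]
Op 2: conn=41 S1=26 S2=18 S3=26 blocked=[]
Op 3: conn=22 S1=26 S2=18 S3=7 blocked=[]
Op 4: conn=11 S1=26 S2=18 S3=-4 blocked=[3]
Op 5: conn=-9 S1=26 S2=-2 S3=-4 blocked=[1, 2, 3]
Op 6: conn=-9 S1=32 S2=-2 S3=-4 blocked=[1, 2, 3]
Op 7: conn=19 S1=32 S2=-2 S3=-4 blocked=[2, 3]
Op 8: conn=19 S1=39 S2=-2 S3=-4 blocked=[2, 3]
Op 9: conn=36 S1=39 S2=-2 S3=-4 blocked=[2, 3]
Op 10: conn=36 S1=62 S2=-2 S3=-4 blocked=[2, 3]
Op 11: conn=36 S1=77 S2=-2 S3=-4 blocked=[2, 3]
Op 12: conn=36 S1=85 S2=-2 S3=-4 blocked=[2, 3]
Op 13: conn=36 S1=94 S2=-2 S3=-4 blocked=[2, 3]

Answer: S2 S3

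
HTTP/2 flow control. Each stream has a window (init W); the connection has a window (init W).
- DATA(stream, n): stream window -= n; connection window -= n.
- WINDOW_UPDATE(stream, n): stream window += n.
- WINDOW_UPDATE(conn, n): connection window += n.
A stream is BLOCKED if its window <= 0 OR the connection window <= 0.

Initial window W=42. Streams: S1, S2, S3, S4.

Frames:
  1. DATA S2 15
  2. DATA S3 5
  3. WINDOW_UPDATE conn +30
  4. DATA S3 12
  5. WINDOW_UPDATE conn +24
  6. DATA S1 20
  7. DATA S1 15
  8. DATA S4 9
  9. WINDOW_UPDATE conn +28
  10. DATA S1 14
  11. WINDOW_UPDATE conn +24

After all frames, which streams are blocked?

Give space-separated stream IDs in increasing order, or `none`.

Op 1: conn=27 S1=42 S2=27 S3=42 S4=42 blocked=[]
Op 2: conn=22 S1=42 S2=27 S3=37 S4=42 blocked=[]
Op 3: conn=52 S1=42 S2=27 S3=37 S4=42 blocked=[]
Op 4: conn=40 S1=42 S2=27 S3=25 S4=42 blocked=[]
Op 5: conn=64 S1=42 S2=27 S3=25 S4=42 blocked=[]
Op 6: conn=44 S1=22 S2=27 S3=25 S4=42 blocked=[]
Op 7: conn=29 S1=7 S2=27 S3=25 S4=42 blocked=[]
Op 8: conn=20 S1=7 S2=27 S3=25 S4=33 blocked=[]
Op 9: conn=48 S1=7 S2=27 S3=25 S4=33 blocked=[]
Op 10: conn=34 S1=-7 S2=27 S3=25 S4=33 blocked=[1]
Op 11: conn=58 S1=-7 S2=27 S3=25 S4=33 blocked=[1]

Answer: S1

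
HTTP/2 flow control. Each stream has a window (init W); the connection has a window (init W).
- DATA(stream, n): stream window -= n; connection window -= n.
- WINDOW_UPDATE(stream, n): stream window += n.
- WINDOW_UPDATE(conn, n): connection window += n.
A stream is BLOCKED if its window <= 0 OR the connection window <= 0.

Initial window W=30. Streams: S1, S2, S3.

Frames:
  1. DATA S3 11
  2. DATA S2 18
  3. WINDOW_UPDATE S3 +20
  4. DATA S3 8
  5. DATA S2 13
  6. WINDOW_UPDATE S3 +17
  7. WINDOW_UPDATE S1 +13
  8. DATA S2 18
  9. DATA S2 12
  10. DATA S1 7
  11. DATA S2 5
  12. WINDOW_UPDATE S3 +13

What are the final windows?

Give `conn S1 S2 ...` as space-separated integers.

Answer: -62 36 -36 61

Derivation:
Op 1: conn=19 S1=30 S2=30 S3=19 blocked=[]
Op 2: conn=1 S1=30 S2=12 S3=19 blocked=[]
Op 3: conn=1 S1=30 S2=12 S3=39 blocked=[]
Op 4: conn=-7 S1=30 S2=12 S3=31 blocked=[1, 2, 3]
Op 5: conn=-20 S1=30 S2=-1 S3=31 blocked=[1, 2, 3]
Op 6: conn=-20 S1=30 S2=-1 S3=48 blocked=[1, 2, 3]
Op 7: conn=-20 S1=43 S2=-1 S3=48 blocked=[1, 2, 3]
Op 8: conn=-38 S1=43 S2=-19 S3=48 blocked=[1, 2, 3]
Op 9: conn=-50 S1=43 S2=-31 S3=48 blocked=[1, 2, 3]
Op 10: conn=-57 S1=36 S2=-31 S3=48 blocked=[1, 2, 3]
Op 11: conn=-62 S1=36 S2=-36 S3=48 blocked=[1, 2, 3]
Op 12: conn=-62 S1=36 S2=-36 S3=61 blocked=[1, 2, 3]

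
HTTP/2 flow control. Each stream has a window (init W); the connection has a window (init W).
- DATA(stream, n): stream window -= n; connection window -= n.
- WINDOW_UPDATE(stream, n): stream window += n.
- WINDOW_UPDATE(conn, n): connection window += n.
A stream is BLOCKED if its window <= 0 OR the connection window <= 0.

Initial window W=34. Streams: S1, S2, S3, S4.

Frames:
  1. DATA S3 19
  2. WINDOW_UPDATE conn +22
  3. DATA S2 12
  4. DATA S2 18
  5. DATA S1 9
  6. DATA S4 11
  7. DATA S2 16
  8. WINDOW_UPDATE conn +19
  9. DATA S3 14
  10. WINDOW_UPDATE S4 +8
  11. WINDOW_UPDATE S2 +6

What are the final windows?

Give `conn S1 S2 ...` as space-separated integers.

Answer: -24 25 -6 1 31

Derivation:
Op 1: conn=15 S1=34 S2=34 S3=15 S4=34 blocked=[]
Op 2: conn=37 S1=34 S2=34 S3=15 S4=34 blocked=[]
Op 3: conn=25 S1=34 S2=22 S3=15 S4=34 blocked=[]
Op 4: conn=7 S1=34 S2=4 S3=15 S4=34 blocked=[]
Op 5: conn=-2 S1=25 S2=4 S3=15 S4=34 blocked=[1, 2, 3, 4]
Op 6: conn=-13 S1=25 S2=4 S3=15 S4=23 blocked=[1, 2, 3, 4]
Op 7: conn=-29 S1=25 S2=-12 S3=15 S4=23 blocked=[1, 2, 3, 4]
Op 8: conn=-10 S1=25 S2=-12 S3=15 S4=23 blocked=[1, 2, 3, 4]
Op 9: conn=-24 S1=25 S2=-12 S3=1 S4=23 blocked=[1, 2, 3, 4]
Op 10: conn=-24 S1=25 S2=-12 S3=1 S4=31 blocked=[1, 2, 3, 4]
Op 11: conn=-24 S1=25 S2=-6 S3=1 S4=31 blocked=[1, 2, 3, 4]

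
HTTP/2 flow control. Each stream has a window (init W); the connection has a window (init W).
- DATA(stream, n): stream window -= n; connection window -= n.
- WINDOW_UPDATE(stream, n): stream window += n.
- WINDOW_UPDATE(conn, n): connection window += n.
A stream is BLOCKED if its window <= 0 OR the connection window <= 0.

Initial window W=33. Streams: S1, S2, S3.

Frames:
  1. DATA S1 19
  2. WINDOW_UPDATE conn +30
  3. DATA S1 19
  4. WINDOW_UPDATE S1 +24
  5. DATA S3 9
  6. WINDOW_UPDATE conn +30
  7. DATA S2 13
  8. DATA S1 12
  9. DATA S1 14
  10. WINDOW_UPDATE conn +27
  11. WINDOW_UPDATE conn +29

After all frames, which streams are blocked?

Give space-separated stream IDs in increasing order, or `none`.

Answer: S1

Derivation:
Op 1: conn=14 S1=14 S2=33 S3=33 blocked=[]
Op 2: conn=44 S1=14 S2=33 S3=33 blocked=[]
Op 3: conn=25 S1=-5 S2=33 S3=33 blocked=[1]
Op 4: conn=25 S1=19 S2=33 S3=33 blocked=[]
Op 5: conn=16 S1=19 S2=33 S3=24 blocked=[]
Op 6: conn=46 S1=19 S2=33 S3=24 blocked=[]
Op 7: conn=33 S1=19 S2=20 S3=24 blocked=[]
Op 8: conn=21 S1=7 S2=20 S3=24 blocked=[]
Op 9: conn=7 S1=-7 S2=20 S3=24 blocked=[1]
Op 10: conn=34 S1=-7 S2=20 S3=24 blocked=[1]
Op 11: conn=63 S1=-7 S2=20 S3=24 blocked=[1]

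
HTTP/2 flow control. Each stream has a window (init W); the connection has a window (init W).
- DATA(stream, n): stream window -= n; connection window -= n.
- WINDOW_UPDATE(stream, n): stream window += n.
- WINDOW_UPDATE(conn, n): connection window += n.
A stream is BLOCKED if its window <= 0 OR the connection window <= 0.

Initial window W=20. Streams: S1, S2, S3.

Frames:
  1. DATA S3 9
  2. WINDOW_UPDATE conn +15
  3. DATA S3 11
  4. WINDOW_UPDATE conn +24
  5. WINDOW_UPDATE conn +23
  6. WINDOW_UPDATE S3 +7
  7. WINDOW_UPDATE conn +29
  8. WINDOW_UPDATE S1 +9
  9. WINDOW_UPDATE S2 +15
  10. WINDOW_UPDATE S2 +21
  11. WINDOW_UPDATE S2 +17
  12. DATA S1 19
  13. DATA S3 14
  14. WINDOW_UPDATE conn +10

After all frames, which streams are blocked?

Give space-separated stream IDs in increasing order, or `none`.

Op 1: conn=11 S1=20 S2=20 S3=11 blocked=[]
Op 2: conn=26 S1=20 S2=20 S3=11 blocked=[]
Op 3: conn=15 S1=20 S2=20 S3=0 blocked=[3]
Op 4: conn=39 S1=20 S2=20 S3=0 blocked=[3]
Op 5: conn=62 S1=20 S2=20 S3=0 blocked=[3]
Op 6: conn=62 S1=20 S2=20 S3=7 blocked=[]
Op 7: conn=91 S1=20 S2=20 S3=7 blocked=[]
Op 8: conn=91 S1=29 S2=20 S3=7 blocked=[]
Op 9: conn=91 S1=29 S2=35 S3=7 blocked=[]
Op 10: conn=91 S1=29 S2=56 S3=7 blocked=[]
Op 11: conn=91 S1=29 S2=73 S3=7 blocked=[]
Op 12: conn=72 S1=10 S2=73 S3=7 blocked=[]
Op 13: conn=58 S1=10 S2=73 S3=-7 blocked=[3]
Op 14: conn=68 S1=10 S2=73 S3=-7 blocked=[3]

Answer: S3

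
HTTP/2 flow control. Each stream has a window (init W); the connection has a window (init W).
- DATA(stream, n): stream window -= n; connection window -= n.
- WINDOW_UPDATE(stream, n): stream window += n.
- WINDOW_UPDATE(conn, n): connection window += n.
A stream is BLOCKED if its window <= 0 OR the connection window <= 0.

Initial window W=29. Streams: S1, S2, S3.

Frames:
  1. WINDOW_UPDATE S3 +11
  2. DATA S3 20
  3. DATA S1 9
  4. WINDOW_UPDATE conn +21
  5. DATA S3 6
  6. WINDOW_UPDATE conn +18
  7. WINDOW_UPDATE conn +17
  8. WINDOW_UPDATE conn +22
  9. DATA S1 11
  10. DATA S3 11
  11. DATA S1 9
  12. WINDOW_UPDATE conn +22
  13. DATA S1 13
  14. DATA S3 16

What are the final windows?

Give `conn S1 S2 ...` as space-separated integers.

Op 1: conn=29 S1=29 S2=29 S3=40 blocked=[]
Op 2: conn=9 S1=29 S2=29 S3=20 blocked=[]
Op 3: conn=0 S1=20 S2=29 S3=20 blocked=[1, 2, 3]
Op 4: conn=21 S1=20 S2=29 S3=20 blocked=[]
Op 5: conn=15 S1=20 S2=29 S3=14 blocked=[]
Op 6: conn=33 S1=20 S2=29 S3=14 blocked=[]
Op 7: conn=50 S1=20 S2=29 S3=14 blocked=[]
Op 8: conn=72 S1=20 S2=29 S3=14 blocked=[]
Op 9: conn=61 S1=9 S2=29 S3=14 blocked=[]
Op 10: conn=50 S1=9 S2=29 S3=3 blocked=[]
Op 11: conn=41 S1=0 S2=29 S3=3 blocked=[1]
Op 12: conn=63 S1=0 S2=29 S3=3 blocked=[1]
Op 13: conn=50 S1=-13 S2=29 S3=3 blocked=[1]
Op 14: conn=34 S1=-13 S2=29 S3=-13 blocked=[1, 3]

Answer: 34 -13 29 -13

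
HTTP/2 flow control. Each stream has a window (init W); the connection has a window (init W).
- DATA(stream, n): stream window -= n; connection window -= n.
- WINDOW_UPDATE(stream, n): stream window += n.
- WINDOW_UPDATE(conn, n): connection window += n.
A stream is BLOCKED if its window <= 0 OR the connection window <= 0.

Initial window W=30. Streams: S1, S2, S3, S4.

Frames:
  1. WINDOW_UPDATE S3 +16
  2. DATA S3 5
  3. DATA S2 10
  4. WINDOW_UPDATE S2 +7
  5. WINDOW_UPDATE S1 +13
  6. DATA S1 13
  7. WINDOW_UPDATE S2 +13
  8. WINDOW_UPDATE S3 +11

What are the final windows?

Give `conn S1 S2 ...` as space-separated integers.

Op 1: conn=30 S1=30 S2=30 S3=46 S4=30 blocked=[]
Op 2: conn=25 S1=30 S2=30 S3=41 S4=30 blocked=[]
Op 3: conn=15 S1=30 S2=20 S3=41 S4=30 blocked=[]
Op 4: conn=15 S1=30 S2=27 S3=41 S4=30 blocked=[]
Op 5: conn=15 S1=43 S2=27 S3=41 S4=30 blocked=[]
Op 6: conn=2 S1=30 S2=27 S3=41 S4=30 blocked=[]
Op 7: conn=2 S1=30 S2=40 S3=41 S4=30 blocked=[]
Op 8: conn=2 S1=30 S2=40 S3=52 S4=30 blocked=[]

Answer: 2 30 40 52 30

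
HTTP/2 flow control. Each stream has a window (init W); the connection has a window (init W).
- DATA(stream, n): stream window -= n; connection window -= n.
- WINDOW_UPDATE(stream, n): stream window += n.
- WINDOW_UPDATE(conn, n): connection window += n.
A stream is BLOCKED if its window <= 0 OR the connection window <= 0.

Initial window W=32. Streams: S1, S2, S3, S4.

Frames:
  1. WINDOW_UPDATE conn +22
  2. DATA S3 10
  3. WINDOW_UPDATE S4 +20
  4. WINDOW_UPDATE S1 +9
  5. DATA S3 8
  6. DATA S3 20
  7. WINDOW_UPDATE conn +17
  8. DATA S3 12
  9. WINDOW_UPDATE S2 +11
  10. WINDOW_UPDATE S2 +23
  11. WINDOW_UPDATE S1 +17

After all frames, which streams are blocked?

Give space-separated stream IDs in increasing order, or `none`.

Answer: S3

Derivation:
Op 1: conn=54 S1=32 S2=32 S3=32 S4=32 blocked=[]
Op 2: conn=44 S1=32 S2=32 S3=22 S4=32 blocked=[]
Op 3: conn=44 S1=32 S2=32 S3=22 S4=52 blocked=[]
Op 4: conn=44 S1=41 S2=32 S3=22 S4=52 blocked=[]
Op 5: conn=36 S1=41 S2=32 S3=14 S4=52 blocked=[]
Op 6: conn=16 S1=41 S2=32 S3=-6 S4=52 blocked=[3]
Op 7: conn=33 S1=41 S2=32 S3=-6 S4=52 blocked=[3]
Op 8: conn=21 S1=41 S2=32 S3=-18 S4=52 blocked=[3]
Op 9: conn=21 S1=41 S2=43 S3=-18 S4=52 blocked=[3]
Op 10: conn=21 S1=41 S2=66 S3=-18 S4=52 blocked=[3]
Op 11: conn=21 S1=58 S2=66 S3=-18 S4=52 blocked=[3]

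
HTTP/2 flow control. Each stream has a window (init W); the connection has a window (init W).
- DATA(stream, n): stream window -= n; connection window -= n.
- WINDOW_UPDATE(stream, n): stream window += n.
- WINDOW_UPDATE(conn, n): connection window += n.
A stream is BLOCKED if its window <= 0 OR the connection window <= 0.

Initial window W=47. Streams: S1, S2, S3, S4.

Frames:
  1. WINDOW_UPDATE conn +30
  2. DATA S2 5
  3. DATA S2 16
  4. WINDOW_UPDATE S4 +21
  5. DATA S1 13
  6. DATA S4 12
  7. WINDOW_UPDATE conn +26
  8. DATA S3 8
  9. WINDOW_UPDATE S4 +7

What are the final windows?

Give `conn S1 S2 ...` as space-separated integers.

Answer: 49 34 26 39 63

Derivation:
Op 1: conn=77 S1=47 S2=47 S3=47 S4=47 blocked=[]
Op 2: conn=72 S1=47 S2=42 S3=47 S4=47 blocked=[]
Op 3: conn=56 S1=47 S2=26 S3=47 S4=47 blocked=[]
Op 4: conn=56 S1=47 S2=26 S3=47 S4=68 blocked=[]
Op 5: conn=43 S1=34 S2=26 S3=47 S4=68 blocked=[]
Op 6: conn=31 S1=34 S2=26 S3=47 S4=56 blocked=[]
Op 7: conn=57 S1=34 S2=26 S3=47 S4=56 blocked=[]
Op 8: conn=49 S1=34 S2=26 S3=39 S4=56 blocked=[]
Op 9: conn=49 S1=34 S2=26 S3=39 S4=63 blocked=[]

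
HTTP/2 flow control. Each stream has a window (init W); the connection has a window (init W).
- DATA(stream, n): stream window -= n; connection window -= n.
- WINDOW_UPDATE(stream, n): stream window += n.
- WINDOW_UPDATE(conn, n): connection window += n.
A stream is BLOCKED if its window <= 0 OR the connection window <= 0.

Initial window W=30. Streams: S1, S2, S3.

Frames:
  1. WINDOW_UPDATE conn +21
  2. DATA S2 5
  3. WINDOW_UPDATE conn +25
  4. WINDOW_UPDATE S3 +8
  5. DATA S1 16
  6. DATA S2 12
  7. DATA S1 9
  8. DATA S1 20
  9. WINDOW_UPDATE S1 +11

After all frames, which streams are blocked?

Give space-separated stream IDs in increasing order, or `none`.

Op 1: conn=51 S1=30 S2=30 S3=30 blocked=[]
Op 2: conn=46 S1=30 S2=25 S3=30 blocked=[]
Op 3: conn=71 S1=30 S2=25 S3=30 blocked=[]
Op 4: conn=71 S1=30 S2=25 S3=38 blocked=[]
Op 5: conn=55 S1=14 S2=25 S3=38 blocked=[]
Op 6: conn=43 S1=14 S2=13 S3=38 blocked=[]
Op 7: conn=34 S1=5 S2=13 S3=38 blocked=[]
Op 8: conn=14 S1=-15 S2=13 S3=38 blocked=[1]
Op 9: conn=14 S1=-4 S2=13 S3=38 blocked=[1]

Answer: S1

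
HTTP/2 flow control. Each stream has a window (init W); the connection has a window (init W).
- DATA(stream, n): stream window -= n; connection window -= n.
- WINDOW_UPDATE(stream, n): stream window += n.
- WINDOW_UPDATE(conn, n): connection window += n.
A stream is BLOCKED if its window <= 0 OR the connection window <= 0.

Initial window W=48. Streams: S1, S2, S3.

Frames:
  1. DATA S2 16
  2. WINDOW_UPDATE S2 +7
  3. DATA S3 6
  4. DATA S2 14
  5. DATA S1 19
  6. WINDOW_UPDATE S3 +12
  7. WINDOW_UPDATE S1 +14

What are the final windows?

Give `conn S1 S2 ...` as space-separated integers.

Op 1: conn=32 S1=48 S2=32 S3=48 blocked=[]
Op 2: conn=32 S1=48 S2=39 S3=48 blocked=[]
Op 3: conn=26 S1=48 S2=39 S3=42 blocked=[]
Op 4: conn=12 S1=48 S2=25 S3=42 blocked=[]
Op 5: conn=-7 S1=29 S2=25 S3=42 blocked=[1, 2, 3]
Op 6: conn=-7 S1=29 S2=25 S3=54 blocked=[1, 2, 3]
Op 7: conn=-7 S1=43 S2=25 S3=54 blocked=[1, 2, 3]

Answer: -7 43 25 54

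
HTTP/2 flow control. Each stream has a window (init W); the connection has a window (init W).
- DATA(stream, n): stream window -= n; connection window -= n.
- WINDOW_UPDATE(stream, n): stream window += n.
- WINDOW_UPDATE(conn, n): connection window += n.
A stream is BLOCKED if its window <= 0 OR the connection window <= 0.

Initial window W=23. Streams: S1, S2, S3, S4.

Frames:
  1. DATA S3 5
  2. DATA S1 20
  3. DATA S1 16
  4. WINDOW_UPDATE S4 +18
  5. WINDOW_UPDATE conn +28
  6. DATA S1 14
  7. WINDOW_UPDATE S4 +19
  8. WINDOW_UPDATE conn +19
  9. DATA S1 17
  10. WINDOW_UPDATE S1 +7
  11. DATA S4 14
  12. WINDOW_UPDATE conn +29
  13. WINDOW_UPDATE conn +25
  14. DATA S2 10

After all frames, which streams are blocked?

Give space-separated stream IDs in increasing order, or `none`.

Op 1: conn=18 S1=23 S2=23 S3=18 S4=23 blocked=[]
Op 2: conn=-2 S1=3 S2=23 S3=18 S4=23 blocked=[1, 2, 3, 4]
Op 3: conn=-18 S1=-13 S2=23 S3=18 S4=23 blocked=[1, 2, 3, 4]
Op 4: conn=-18 S1=-13 S2=23 S3=18 S4=41 blocked=[1, 2, 3, 4]
Op 5: conn=10 S1=-13 S2=23 S3=18 S4=41 blocked=[1]
Op 6: conn=-4 S1=-27 S2=23 S3=18 S4=41 blocked=[1, 2, 3, 4]
Op 7: conn=-4 S1=-27 S2=23 S3=18 S4=60 blocked=[1, 2, 3, 4]
Op 8: conn=15 S1=-27 S2=23 S3=18 S4=60 blocked=[1]
Op 9: conn=-2 S1=-44 S2=23 S3=18 S4=60 blocked=[1, 2, 3, 4]
Op 10: conn=-2 S1=-37 S2=23 S3=18 S4=60 blocked=[1, 2, 3, 4]
Op 11: conn=-16 S1=-37 S2=23 S3=18 S4=46 blocked=[1, 2, 3, 4]
Op 12: conn=13 S1=-37 S2=23 S3=18 S4=46 blocked=[1]
Op 13: conn=38 S1=-37 S2=23 S3=18 S4=46 blocked=[1]
Op 14: conn=28 S1=-37 S2=13 S3=18 S4=46 blocked=[1]

Answer: S1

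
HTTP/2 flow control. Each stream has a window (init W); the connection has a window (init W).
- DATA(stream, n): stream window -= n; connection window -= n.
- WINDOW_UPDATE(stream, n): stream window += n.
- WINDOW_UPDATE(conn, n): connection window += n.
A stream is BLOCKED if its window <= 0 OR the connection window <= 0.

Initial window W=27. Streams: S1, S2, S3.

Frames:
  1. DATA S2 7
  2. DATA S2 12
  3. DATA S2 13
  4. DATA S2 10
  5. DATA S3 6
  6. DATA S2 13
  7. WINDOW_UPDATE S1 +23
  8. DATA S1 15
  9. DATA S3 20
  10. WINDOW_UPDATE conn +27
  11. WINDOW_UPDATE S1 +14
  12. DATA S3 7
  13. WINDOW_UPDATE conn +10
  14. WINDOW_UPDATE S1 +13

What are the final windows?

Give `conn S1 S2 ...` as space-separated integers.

Op 1: conn=20 S1=27 S2=20 S3=27 blocked=[]
Op 2: conn=8 S1=27 S2=8 S3=27 blocked=[]
Op 3: conn=-5 S1=27 S2=-5 S3=27 blocked=[1, 2, 3]
Op 4: conn=-15 S1=27 S2=-15 S3=27 blocked=[1, 2, 3]
Op 5: conn=-21 S1=27 S2=-15 S3=21 blocked=[1, 2, 3]
Op 6: conn=-34 S1=27 S2=-28 S3=21 blocked=[1, 2, 3]
Op 7: conn=-34 S1=50 S2=-28 S3=21 blocked=[1, 2, 3]
Op 8: conn=-49 S1=35 S2=-28 S3=21 blocked=[1, 2, 3]
Op 9: conn=-69 S1=35 S2=-28 S3=1 blocked=[1, 2, 3]
Op 10: conn=-42 S1=35 S2=-28 S3=1 blocked=[1, 2, 3]
Op 11: conn=-42 S1=49 S2=-28 S3=1 blocked=[1, 2, 3]
Op 12: conn=-49 S1=49 S2=-28 S3=-6 blocked=[1, 2, 3]
Op 13: conn=-39 S1=49 S2=-28 S3=-6 blocked=[1, 2, 3]
Op 14: conn=-39 S1=62 S2=-28 S3=-6 blocked=[1, 2, 3]

Answer: -39 62 -28 -6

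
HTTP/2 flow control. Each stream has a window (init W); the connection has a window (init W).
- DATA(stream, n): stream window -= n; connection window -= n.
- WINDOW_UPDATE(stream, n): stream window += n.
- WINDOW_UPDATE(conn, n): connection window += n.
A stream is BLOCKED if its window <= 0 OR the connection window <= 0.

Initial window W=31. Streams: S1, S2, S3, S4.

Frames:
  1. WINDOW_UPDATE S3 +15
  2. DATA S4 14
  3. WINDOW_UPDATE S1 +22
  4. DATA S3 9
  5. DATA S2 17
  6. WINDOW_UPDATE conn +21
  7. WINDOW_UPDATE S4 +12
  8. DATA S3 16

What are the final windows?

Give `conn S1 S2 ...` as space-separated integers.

Op 1: conn=31 S1=31 S2=31 S3=46 S4=31 blocked=[]
Op 2: conn=17 S1=31 S2=31 S3=46 S4=17 blocked=[]
Op 3: conn=17 S1=53 S2=31 S3=46 S4=17 blocked=[]
Op 4: conn=8 S1=53 S2=31 S3=37 S4=17 blocked=[]
Op 5: conn=-9 S1=53 S2=14 S3=37 S4=17 blocked=[1, 2, 3, 4]
Op 6: conn=12 S1=53 S2=14 S3=37 S4=17 blocked=[]
Op 7: conn=12 S1=53 S2=14 S3=37 S4=29 blocked=[]
Op 8: conn=-4 S1=53 S2=14 S3=21 S4=29 blocked=[1, 2, 3, 4]

Answer: -4 53 14 21 29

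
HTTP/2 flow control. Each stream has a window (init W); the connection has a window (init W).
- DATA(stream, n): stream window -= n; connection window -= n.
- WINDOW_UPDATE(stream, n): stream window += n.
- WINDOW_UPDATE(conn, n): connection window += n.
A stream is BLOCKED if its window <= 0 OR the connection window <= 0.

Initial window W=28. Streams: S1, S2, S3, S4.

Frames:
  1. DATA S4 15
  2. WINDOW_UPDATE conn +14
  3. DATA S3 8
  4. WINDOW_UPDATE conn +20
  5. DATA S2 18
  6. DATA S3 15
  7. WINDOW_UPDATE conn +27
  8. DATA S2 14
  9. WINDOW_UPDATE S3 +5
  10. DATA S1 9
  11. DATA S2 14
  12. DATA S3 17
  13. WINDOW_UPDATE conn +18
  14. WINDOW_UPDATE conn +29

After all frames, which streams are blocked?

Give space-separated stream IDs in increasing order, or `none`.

Answer: S2 S3

Derivation:
Op 1: conn=13 S1=28 S2=28 S3=28 S4=13 blocked=[]
Op 2: conn=27 S1=28 S2=28 S3=28 S4=13 blocked=[]
Op 3: conn=19 S1=28 S2=28 S3=20 S4=13 blocked=[]
Op 4: conn=39 S1=28 S2=28 S3=20 S4=13 blocked=[]
Op 5: conn=21 S1=28 S2=10 S3=20 S4=13 blocked=[]
Op 6: conn=6 S1=28 S2=10 S3=5 S4=13 blocked=[]
Op 7: conn=33 S1=28 S2=10 S3=5 S4=13 blocked=[]
Op 8: conn=19 S1=28 S2=-4 S3=5 S4=13 blocked=[2]
Op 9: conn=19 S1=28 S2=-4 S3=10 S4=13 blocked=[2]
Op 10: conn=10 S1=19 S2=-4 S3=10 S4=13 blocked=[2]
Op 11: conn=-4 S1=19 S2=-18 S3=10 S4=13 blocked=[1, 2, 3, 4]
Op 12: conn=-21 S1=19 S2=-18 S3=-7 S4=13 blocked=[1, 2, 3, 4]
Op 13: conn=-3 S1=19 S2=-18 S3=-7 S4=13 blocked=[1, 2, 3, 4]
Op 14: conn=26 S1=19 S2=-18 S3=-7 S4=13 blocked=[2, 3]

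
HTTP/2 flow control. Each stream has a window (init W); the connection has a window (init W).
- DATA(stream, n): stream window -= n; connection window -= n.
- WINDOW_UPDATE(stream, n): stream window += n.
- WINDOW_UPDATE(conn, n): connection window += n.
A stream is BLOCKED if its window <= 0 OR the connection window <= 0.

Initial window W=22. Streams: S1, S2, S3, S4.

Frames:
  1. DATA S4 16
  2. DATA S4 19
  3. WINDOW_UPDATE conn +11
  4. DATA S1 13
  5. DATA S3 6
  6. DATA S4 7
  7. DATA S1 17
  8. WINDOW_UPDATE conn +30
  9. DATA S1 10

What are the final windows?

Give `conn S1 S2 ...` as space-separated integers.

Answer: -25 -18 22 16 -20

Derivation:
Op 1: conn=6 S1=22 S2=22 S3=22 S4=6 blocked=[]
Op 2: conn=-13 S1=22 S2=22 S3=22 S4=-13 blocked=[1, 2, 3, 4]
Op 3: conn=-2 S1=22 S2=22 S3=22 S4=-13 blocked=[1, 2, 3, 4]
Op 4: conn=-15 S1=9 S2=22 S3=22 S4=-13 blocked=[1, 2, 3, 4]
Op 5: conn=-21 S1=9 S2=22 S3=16 S4=-13 blocked=[1, 2, 3, 4]
Op 6: conn=-28 S1=9 S2=22 S3=16 S4=-20 blocked=[1, 2, 3, 4]
Op 7: conn=-45 S1=-8 S2=22 S3=16 S4=-20 blocked=[1, 2, 3, 4]
Op 8: conn=-15 S1=-8 S2=22 S3=16 S4=-20 blocked=[1, 2, 3, 4]
Op 9: conn=-25 S1=-18 S2=22 S3=16 S4=-20 blocked=[1, 2, 3, 4]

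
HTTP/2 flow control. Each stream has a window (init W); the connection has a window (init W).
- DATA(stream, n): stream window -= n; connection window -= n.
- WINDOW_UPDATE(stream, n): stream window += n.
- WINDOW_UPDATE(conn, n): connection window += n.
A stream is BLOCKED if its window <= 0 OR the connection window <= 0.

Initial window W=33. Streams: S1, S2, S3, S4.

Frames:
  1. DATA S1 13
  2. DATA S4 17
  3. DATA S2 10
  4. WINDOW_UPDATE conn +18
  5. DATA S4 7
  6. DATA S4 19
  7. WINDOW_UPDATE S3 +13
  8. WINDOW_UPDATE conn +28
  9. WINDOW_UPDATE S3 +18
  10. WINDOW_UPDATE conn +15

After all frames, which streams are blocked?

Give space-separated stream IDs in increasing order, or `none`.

Answer: S4

Derivation:
Op 1: conn=20 S1=20 S2=33 S3=33 S4=33 blocked=[]
Op 2: conn=3 S1=20 S2=33 S3=33 S4=16 blocked=[]
Op 3: conn=-7 S1=20 S2=23 S3=33 S4=16 blocked=[1, 2, 3, 4]
Op 4: conn=11 S1=20 S2=23 S3=33 S4=16 blocked=[]
Op 5: conn=4 S1=20 S2=23 S3=33 S4=9 blocked=[]
Op 6: conn=-15 S1=20 S2=23 S3=33 S4=-10 blocked=[1, 2, 3, 4]
Op 7: conn=-15 S1=20 S2=23 S3=46 S4=-10 blocked=[1, 2, 3, 4]
Op 8: conn=13 S1=20 S2=23 S3=46 S4=-10 blocked=[4]
Op 9: conn=13 S1=20 S2=23 S3=64 S4=-10 blocked=[4]
Op 10: conn=28 S1=20 S2=23 S3=64 S4=-10 blocked=[4]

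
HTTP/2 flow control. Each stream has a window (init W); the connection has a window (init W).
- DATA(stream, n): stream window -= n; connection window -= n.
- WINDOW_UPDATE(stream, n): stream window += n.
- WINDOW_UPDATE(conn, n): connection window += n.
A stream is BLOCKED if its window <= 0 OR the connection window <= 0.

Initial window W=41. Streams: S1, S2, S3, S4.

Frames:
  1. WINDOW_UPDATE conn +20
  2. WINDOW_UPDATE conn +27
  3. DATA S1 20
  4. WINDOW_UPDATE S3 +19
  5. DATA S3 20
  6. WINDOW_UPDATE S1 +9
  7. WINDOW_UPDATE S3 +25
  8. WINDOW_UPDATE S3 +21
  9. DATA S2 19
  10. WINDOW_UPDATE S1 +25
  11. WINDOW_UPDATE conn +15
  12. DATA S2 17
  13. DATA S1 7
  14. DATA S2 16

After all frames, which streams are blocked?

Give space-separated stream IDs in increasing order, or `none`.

Answer: S2

Derivation:
Op 1: conn=61 S1=41 S2=41 S3=41 S4=41 blocked=[]
Op 2: conn=88 S1=41 S2=41 S3=41 S4=41 blocked=[]
Op 3: conn=68 S1=21 S2=41 S3=41 S4=41 blocked=[]
Op 4: conn=68 S1=21 S2=41 S3=60 S4=41 blocked=[]
Op 5: conn=48 S1=21 S2=41 S3=40 S4=41 blocked=[]
Op 6: conn=48 S1=30 S2=41 S3=40 S4=41 blocked=[]
Op 7: conn=48 S1=30 S2=41 S3=65 S4=41 blocked=[]
Op 8: conn=48 S1=30 S2=41 S3=86 S4=41 blocked=[]
Op 9: conn=29 S1=30 S2=22 S3=86 S4=41 blocked=[]
Op 10: conn=29 S1=55 S2=22 S3=86 S4=41 blocked=[]
Op 11: conn=44 S1=55 S2=22 S3=86 S4=41 blocked=[]
Op 12: conn=27 S1=55 S2=5 S3=86 S4=41 blocked=[]
Op 13: conn=20 S1=48 S2=5 S3=86 S4=41 blocked=[]
Op 14: conn=4 S1=48 S2=-11 S3=86 S4=41 blocked=[2]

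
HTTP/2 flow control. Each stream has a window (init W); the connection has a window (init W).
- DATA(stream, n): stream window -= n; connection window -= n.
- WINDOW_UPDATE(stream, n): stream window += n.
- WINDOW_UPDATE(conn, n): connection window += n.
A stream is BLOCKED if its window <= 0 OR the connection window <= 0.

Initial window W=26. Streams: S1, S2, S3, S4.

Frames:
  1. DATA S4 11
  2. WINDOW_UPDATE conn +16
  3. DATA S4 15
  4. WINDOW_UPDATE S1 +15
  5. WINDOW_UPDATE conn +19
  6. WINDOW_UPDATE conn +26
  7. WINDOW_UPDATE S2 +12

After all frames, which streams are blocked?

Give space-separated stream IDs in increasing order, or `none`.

Answer: S4

Derivation:
Op 1: conn=15 S1=26 S2=26 S3=26 S4=15 blocked=[]
Op 2: conn=31 S1=26 S2=26 S3=26 S4=15 blocked=[]
Op 3: conn=16 S1=26 S2=26 S3=26 S4=0 blocked=[4]
Op 4: conn=16 S1=41 S2=26 S3=26 S4=0 blocked=[4]
Op 5: conn=35 S1=41 S2=26 S3=26 S4=0 blocked=[4]
Op 6: conn=61 S1=41 S2=26 S3=26 S4=0 blocked=[4]
Op 7: conn=61 S1=41 S2=38 S3=26 S4=0 blocked=[4]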